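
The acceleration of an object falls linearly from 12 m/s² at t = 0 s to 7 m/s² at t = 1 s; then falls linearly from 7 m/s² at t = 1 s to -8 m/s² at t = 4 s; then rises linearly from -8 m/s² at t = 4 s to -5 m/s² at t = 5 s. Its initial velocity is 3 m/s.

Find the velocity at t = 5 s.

Δv equals the area under the a-t graph; then v = v₀ + Δv.
0–1 s: ½(12 + 7)(1) = 9.5 m/s
1–4 s: ½(7 + -8)(3) = -1.5 m/s
4–5 s: ½(-8 + -5)(1) = -6.5 m/s
Δv = 1.5 m/s, so v(5) = 3 + (1.5) = 4.5 m/s.

4.5 m/s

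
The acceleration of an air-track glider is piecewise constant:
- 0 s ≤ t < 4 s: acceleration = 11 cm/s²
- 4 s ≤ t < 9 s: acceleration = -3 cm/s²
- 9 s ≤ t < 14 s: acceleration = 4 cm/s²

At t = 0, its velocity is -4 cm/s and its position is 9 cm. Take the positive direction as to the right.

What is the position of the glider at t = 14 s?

418.5 cm

On each constant-a segment, Δv = aΔt and Δx = v₀Δt + ½aΔt²; chain segment to segment.
0–4 s: v starts -4 cm/s; Δx = -4·4 + ½·11·4² = 72 cm; v ends 40 cm/s.
4–9 s: v starts 40 cm/s; Δx = 40·5 + ½·-3·5² = 162.5 cm; v ends 25 cm/s.
9–14 s: v starts 25 cm/s; Δx = 25·5 + ½·4·5² = 175 cm; v ends 45 cm/s.
x(14) = 9 + Σ Δx = 418.5 cm.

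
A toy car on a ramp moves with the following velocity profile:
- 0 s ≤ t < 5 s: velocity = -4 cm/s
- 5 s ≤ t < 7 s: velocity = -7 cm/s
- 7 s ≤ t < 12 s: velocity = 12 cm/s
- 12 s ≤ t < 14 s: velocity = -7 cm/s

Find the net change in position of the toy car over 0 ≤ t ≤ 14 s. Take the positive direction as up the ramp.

12 cm

Displacement is the signed area under the v-t curve.
0–5 s: -4 × 5 = -20 cm
5–7 s: -7 × 2 = -14 cm
7–12 s: 12 × 5 = 60 cm
12–14 s: -7 × 2 = -14 cm
Net displacement = 12 cm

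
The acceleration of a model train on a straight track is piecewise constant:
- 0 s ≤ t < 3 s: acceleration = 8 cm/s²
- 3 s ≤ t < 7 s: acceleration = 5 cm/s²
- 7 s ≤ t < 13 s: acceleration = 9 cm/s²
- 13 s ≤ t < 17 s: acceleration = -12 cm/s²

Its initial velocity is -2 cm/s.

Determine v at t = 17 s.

48 cm/s

Δv equals the area under the a-t graph; then v = v₀ + Δv.
0–3 s: 8 × 3 = 24 cm/s
3–7 s: 5 × 4 = 20 cm/s
7–13 s: 9 × 6 = 54 cm/s
13–17 s: -12 × 4 = -48 cm/s
Δv = 50 cm/s, so v(17) = -2 + (50) = 48 cm/s.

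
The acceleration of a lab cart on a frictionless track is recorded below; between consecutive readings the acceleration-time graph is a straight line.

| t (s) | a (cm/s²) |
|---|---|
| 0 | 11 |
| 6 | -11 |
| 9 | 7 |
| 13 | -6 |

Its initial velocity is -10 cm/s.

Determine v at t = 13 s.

-14 cm/s

Δv equals the area under the a-t graph; then v = v₀ + Δv.
0–6 s: ½(11 + -11)(6) = 0 cm/s
6–9 s: ½(-11 + 7)(3) = -6 cm/s
9–13 s: ½(7 + -6)(4) = 2 cm/s
Δv = -4 cm/s, so v(13) = -10 + (-4) = -14 cm/s.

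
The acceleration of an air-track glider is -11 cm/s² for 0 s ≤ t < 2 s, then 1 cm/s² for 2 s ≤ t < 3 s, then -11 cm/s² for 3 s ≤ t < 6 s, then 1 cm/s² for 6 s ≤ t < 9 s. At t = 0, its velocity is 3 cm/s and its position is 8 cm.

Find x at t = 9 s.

On each constant-a segment, Δv = aΔt and Δx = v₀Δt + ½aΔt²; chain segment to segment.
0–2 s: v starts 3 cm/s; Δx = 3·2 + ½·-11·2² = -16 cm; v ends -19 cm/s.
2–3 s: v starts -19 cm/s; Δx = -19·1 + ½·1·1² = -18.5 cm; v ends -18 cm/s.
3–6 s: v starts -18 cm/s; Δx = -18·3 + ½·-11·3² = -103.5 cm; v ends -51 cm/s.
6–9 s: v starts -51 cm/s; Δx = -51·3 + ½·1·3² = -148.5 cm; v ends -48 cm/s.
x(9) = 8 + Σ Δx = -278.5 cm.

-278.5 cm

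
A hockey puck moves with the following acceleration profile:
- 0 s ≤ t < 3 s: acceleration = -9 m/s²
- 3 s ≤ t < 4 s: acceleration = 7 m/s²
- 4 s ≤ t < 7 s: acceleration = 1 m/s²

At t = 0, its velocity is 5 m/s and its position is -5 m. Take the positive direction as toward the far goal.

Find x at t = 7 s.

On each constant-a segment, Δv = aΔt and Δx = v₀Δt + ½aΔt²; chain segment to segment.
0–3 s: v starts 5 m/s; Δx = 5·3 + ½·-9·3² = -25.5 m; v ends -22 m/s.
3–4 s: v starts -22 m/s; Δx = -22·1 + ½·7·1² = -18.5 m; v ends -15 m/s.
4–7 s: v starts -15 m/s; Δx = -15·3 + ½·1·3² = -40.5 m; v ends -12 m/s.
x(7) = -5 + Σ Δx = -89.5 m.

-89.5 m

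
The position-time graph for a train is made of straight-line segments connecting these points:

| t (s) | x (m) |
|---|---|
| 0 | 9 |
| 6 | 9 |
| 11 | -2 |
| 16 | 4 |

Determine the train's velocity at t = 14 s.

Velocity is the slope of the x-t graph on 11–16 s: (4 − -2)/(16 − 11) = 1.2 m/s.

1.2 m/s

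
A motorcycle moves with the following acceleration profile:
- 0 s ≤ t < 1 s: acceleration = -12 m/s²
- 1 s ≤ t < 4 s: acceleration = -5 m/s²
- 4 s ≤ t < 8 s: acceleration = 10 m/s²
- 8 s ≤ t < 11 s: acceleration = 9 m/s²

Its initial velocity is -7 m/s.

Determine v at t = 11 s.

Δv equals the area under the a-t graph; then v = v₀ + Δv.
0–1 s: -12 × 1 = -12 m/s
1–4 s: -5 × 3 = -15 m/s
4–8 s: 10 × 4 = 40 m/s
8–11 s: 9 × 3 = 27 m/s
Δv = 40 m/s, so v(11) = -7 + (40) = 33 m/s.

33 m/s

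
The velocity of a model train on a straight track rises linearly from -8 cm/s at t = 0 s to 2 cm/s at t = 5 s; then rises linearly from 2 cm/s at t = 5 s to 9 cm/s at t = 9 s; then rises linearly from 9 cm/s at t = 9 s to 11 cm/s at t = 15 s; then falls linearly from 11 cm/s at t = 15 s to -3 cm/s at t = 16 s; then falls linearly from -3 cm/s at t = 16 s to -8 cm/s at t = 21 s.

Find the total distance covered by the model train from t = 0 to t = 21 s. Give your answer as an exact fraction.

918/7 cm

Total distance travelled is ∫|v| dt — sum the magnitudes of each area piece.
0–5 s: v = 0 at t = 4 s; triangle areas 16 + 1 = 17 cm
5–9 s: |½(2 + 9)(4)| = 22 cm
9–15 s: |½(9 + 11)(6)| = 60 cm
15–16 s: v = 0 at t = 221/14 s; triangle areas 121/28 + 9/28 = 65/14 cm
16–21 s: |½(-3 + -8)(5)| = 27.5 cm
Total distance = 918/7 cm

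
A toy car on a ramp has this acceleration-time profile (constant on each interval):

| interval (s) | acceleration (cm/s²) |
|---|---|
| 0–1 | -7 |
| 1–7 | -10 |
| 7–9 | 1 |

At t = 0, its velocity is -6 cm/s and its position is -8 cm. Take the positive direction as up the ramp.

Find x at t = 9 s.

On each constant-a segment, Δv = aΔt and Δx = v₀Δt + ½aΔt²; chain segment to segment.
0–1 s: v starts -6 cm/s; Δx = -6·1 + ½·-7·1² = -9.5 cm; v ends -13 cm/s.
1–7 s: v starts -13 cm/s; Δx = -13·6 + ½·-10·6² = -258 cm; v ends -73 cm/s.
7–9 s: v starts -73 cm/s; Δx = -73·2 + ½·1·2² = -144 cm; v ends -71 cm/s.
x(9) = -8 + Σ Δx = -419.5 cm.

-419.5 cm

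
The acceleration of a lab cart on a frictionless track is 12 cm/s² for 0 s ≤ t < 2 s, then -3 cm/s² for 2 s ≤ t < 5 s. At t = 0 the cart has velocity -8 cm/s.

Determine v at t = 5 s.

7 cm/s

Δv equals the area under the a-t graph; then v = v₀ + Δv.
0–2 s: 12 × 2 = 24 cm/s
2–5 s: -3 × 3 = -9 cm/s
Δv = 15 cm/s, so v(5) = -8 + (15) = 7 cm/s.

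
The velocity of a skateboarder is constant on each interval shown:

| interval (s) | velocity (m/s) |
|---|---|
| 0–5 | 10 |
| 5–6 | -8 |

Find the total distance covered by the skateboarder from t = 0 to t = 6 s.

58 m

Distance (not displacement) is the total path length: add the absolute areas under v-t.
0–5 s: |10| × 5 = 50 m
5–6 s: |-8| × 1 = 8 m
Total distance = 58 m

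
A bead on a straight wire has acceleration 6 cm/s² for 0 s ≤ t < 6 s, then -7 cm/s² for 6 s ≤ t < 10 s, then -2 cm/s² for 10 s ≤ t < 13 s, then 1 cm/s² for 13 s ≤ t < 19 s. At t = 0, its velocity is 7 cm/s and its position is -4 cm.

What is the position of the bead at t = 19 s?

370 cm

On each constant-a segment, Δv = aΔt and Δx = v₀Δt + ½aΔt²; chain segment to segment.
0–6 s: v starts 7 cm/s; Δx = 7·6 + ½·6·6² = 150 cm; v ends 43 cm/s.
6–10 s: v starts 43 cm/s; Δx = 43·4 + ½·-7·4² = 116 cm; v ends 15 cm/s.
10–13 s: v starts 15 cm/s; Δx = 15·3 + ½·-2·3² = 36 cm; v ends 9 cm/s.
13–19 s: v starts 9 cm/s; Δx = 9·6 + ½·1·6² = 72 cm; v ends 15 cm/s.
x(19) = -4 + Σ Δx = 370 cm.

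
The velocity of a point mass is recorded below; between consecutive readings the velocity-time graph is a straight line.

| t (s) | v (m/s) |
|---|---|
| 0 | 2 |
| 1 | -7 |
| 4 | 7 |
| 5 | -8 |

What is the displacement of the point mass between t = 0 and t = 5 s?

Net displacement equals the area under the velocity-time graph (areas below the axis count negative).
0–1 s: ½(2 + -7)(1) = -2.5 m
1–4 s: ½(-7 + 7)(3) = 0 m
4–5 s: ½(7 + -8)(1) = -0.5 m
Net displacement = -3 m

-3 m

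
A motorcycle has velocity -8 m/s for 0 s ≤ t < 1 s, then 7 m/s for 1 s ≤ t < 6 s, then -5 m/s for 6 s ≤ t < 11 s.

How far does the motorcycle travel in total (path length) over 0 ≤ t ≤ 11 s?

Total distance travelled is ∫|v| dt — sum the magnitudes of each area piece.
0–1 s: |-8| × 1 = 8 m
1–6 s: |7| × 5 = 35 m
6–11 s: |-5| × 5 = 25 m
Total distance = 68 m

68 m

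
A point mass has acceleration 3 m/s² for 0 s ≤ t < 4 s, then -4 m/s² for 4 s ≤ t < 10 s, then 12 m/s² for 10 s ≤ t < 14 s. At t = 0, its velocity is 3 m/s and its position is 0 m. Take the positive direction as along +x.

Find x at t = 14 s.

On each constant-a segment, Δv = aΔt and Δx = v₀Δt + ½aΔt²; chain segment to segment.
0–4 s: v starts 3 m/s; Δx = 3·4 + ½·3·4² = 36 m; v ends 15 m/s.
4–10 s: v starts 15 m/s; Δx = 15·6 + ½·-4·6² = 18 m; v ends -9 m/s.
10–14 s: v starts -9 m/s; Δx = -9·4 + ½·12·4² = 60 m; v ends 39 m/s.
x(14) = 0 + Σ Δx = 114 m.

114 m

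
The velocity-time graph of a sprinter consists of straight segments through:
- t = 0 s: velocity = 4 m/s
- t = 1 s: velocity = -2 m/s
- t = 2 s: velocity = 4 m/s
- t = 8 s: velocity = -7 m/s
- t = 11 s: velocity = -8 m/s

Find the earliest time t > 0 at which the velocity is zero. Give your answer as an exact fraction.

t = 2/3 s

v changes sign on 0–1 s (from 4 to -2); the graph is linear there, so v = 0 at t = 0 + (-4)·(1 − 0)/(-2 − 4) = 2/3 s.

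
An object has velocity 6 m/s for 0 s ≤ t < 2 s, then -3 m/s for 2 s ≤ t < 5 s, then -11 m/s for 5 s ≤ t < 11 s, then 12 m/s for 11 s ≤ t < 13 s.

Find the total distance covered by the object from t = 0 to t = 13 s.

111 m

Total distance travelled is ∫|v| dt — sum the magnitudes of each area piece.
0–2 s: |6| × 2 = 12 m
2–5 s: |-3| × 3 = 9 m
5–11 s: |-11| × 6 = 66 m
11–13 s: |12| × 2 = 24 m
Total distance = 111 m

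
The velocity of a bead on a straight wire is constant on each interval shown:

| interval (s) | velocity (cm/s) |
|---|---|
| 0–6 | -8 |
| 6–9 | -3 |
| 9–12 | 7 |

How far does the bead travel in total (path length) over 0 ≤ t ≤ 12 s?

Distance (not displacement) is the total path length: add the absolute areas under v-t.
0–6 s: |-8| × 6 = 48 cm
6–9 s: |-3| × 3 = 9 cm
9–12 s: |7| × 3 = 21 cm
Total distance = 78 cm

78 cm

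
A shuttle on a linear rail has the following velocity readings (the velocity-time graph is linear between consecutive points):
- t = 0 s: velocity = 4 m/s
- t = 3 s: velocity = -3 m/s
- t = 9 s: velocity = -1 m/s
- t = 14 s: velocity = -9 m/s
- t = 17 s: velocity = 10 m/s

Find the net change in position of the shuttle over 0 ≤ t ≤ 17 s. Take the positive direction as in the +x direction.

Displacement is the signed area under the v-t curve.
0–3 s: ½(4 + -3)(3) = 1.5 m
3–9 s: ½(-3 + -1)(6) = -12 m
9–14 s: ½(-1 + -9)(5) = -25 m
14–17 s: ½(-9 + 10)(3) = 1.5 m
Net displacement = -34 m

-34 m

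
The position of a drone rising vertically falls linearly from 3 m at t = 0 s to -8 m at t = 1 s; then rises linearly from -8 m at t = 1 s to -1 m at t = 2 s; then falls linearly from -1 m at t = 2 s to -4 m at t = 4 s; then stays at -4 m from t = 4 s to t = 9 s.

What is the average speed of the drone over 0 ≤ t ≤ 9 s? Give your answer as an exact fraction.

7/3 m/s

Average speed = (total path length)/(elapsed time); on a piecewise-linear x-t graph the path length is Σ|Δx|.
0–1 s: |Δx| = |-8 − 3| = 11 m
1–2 s: |Δx| = |-1 − -8| = 7 m
2–4 s: |Δx| = |-4 − -1| = 3 m
4–9 s: |Δx| = |-4 − -4| = 0 m
Total path = 21 m; average speed = 21/9 = 7/3 m/s.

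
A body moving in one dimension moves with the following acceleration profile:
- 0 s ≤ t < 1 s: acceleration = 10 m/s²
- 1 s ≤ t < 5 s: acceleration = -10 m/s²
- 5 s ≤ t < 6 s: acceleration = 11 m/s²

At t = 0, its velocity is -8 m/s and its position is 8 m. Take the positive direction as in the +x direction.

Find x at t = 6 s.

On each constant-a segment, Δv = aΔt and Δx = v₀Δt + ½aΔt²; chain segment to segment.
0–1 s: v starts -8 m/s; Δx = -8·1 + ½·10·1² = -3 m; v ends 2 m/s.
1–5 s: v starts 2 m/s; Δx = 2·4 + ½·-10·4² = -72 m; v ends -38 m/s.
5–6 s: v starts -38 m/s; Δx = -38·1 + ½·11·1² = -32.5 m; v ends -27 m/s.
x(6) = 8 + Σ Δx = -99.5 m.

-99.5 m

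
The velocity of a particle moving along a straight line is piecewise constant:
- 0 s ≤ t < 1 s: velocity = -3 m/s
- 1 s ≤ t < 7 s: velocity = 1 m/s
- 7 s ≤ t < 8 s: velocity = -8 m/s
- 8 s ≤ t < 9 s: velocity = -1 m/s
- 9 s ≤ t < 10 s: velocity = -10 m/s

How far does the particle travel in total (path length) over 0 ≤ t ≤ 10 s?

28 m

Distance (not displacement) is the total path length: add the absolute areas under v-t.
0–1 s: |-3| × 1 = 3 m
1–7 s: |1| × 6 = 6 m
7–8 s: |-8| × 1 = 8 m
8–9 s: |-1| × 1 = 1 m
9–10 s: |-10| × 1 = 10 m
Total distance = 28 m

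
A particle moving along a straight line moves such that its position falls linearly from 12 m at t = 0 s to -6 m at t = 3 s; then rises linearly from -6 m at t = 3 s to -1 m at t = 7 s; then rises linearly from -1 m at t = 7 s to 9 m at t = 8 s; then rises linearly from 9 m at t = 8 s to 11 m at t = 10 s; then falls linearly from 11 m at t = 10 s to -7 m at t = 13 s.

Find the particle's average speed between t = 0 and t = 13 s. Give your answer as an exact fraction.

53/13 m/s

Average speed = (total path length)/(elapsed time); on a piecewise-linear x-t graph the path length is Σ|Δx|.
0–3 s: |Δx| = |-6 − 12| = 18 m
3–7 s: |Δx| = |-1 − -6| = 5 m
7–8 s: |Δx| = |9 − -1| = 10 m
8–10 s: |Δx| = |11 − 9| = 2 m
10–13 s: |Δx| = |-7 − 11| = 18 m
Total path = 53 m; average speed = 53/13 = 53/13 m/s.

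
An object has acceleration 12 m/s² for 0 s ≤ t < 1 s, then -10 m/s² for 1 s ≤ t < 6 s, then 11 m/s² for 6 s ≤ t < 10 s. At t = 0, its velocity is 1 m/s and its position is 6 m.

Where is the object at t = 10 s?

-107 m

On each constant-a segment, Δv = aΔt and Δx = v₀Δt + ½aΔt²; chain segment to segment.
0–1 s: v starts 1 m/s; Δx = 1·1 + ½·12·1² = 7 m; v ends 13 m/s.
1–6 s: v starts 13 m/s; Δx = 13·5 + ½·-10·5² = -60 m; v ends -37 m/s.
6–10 s: v starts -37 m/s; Δx = -37·4 + ½·11·4² = -60 m; v ends 7 m/s.
x(10) = 6 + Σ Δx = -107 m.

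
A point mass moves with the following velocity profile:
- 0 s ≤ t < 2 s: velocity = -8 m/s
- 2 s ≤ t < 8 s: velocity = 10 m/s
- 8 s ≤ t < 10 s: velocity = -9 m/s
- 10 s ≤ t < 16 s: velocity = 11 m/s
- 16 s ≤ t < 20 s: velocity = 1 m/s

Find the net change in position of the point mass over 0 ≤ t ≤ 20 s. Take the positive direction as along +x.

96 m

Net displacement equals the area under the velocity-time graph (areas below the axis count negative).
0–2 s: -8 × 2 = -16 m
2–8 s: 10 × 6 = 60 m
8–10 s: -9 × 2 = -18 m
10–16 s: 11 × 6 = 66 m
16–20 s: 1 × 4 = 4 m
Net displacement = 96 m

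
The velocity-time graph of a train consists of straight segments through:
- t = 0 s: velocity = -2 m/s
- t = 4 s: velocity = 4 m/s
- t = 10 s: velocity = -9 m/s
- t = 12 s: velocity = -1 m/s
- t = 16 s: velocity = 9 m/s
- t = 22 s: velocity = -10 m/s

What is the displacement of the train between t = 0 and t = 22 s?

Displacement is the signed area under the v-t curve.
0–4 s: ½(-2 + 4)(4) = 4 m
4–10 s: ½(4 + -9)(6) = -15 m
10–12 s: ½(-9 + -1)(2) = -10 m
12–16 s: ½(-1 + 9)(4) = 16 m
16–22 s: ½(9 + -10)(6) = -3 m
Net displacement = -8 m

-8 m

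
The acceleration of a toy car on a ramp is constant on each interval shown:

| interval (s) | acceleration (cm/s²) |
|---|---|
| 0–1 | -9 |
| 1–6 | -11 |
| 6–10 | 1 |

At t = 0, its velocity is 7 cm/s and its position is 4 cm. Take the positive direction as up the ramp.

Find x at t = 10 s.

-361 cm

On each constant-a segment, Δv = aΔt and Δx = v₀Δt + ½aΔt²; chain segment to segment.
0–1 s: v starts 7 cm/s; Δx = 7·1 + ½·-9·1² = 2.5 cm; v ends -2 cm/s.
1–6 s: v starts -2 cm/s; Δx = -2·5 + ½·-11·5² = -147.5 cm; v ends -57 cm/s.
6–10 s: v starts -57 cm/s; Δx = -57·4 + ½·1·4² = -220 cm; v ends -53 cm/s.
x(10) = 4 + Σ Δx = -361 cm.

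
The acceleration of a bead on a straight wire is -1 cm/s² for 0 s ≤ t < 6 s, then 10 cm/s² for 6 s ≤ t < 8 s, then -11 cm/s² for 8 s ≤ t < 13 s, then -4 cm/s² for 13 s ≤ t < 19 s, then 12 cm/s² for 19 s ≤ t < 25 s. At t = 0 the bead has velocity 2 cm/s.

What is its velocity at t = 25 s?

9 cm/s

Δv equals the area under the a-t graph; then v = v₀ + Δv.
0–6 s: -1 × 6 = -6 cm/s
6–8 s: 10 × 2 = 20 cm/s
8–13 s: -11 × 5 = -55 cm/s
13–19 s: -4 × 6 = -24 cm/s
19–25 s: 12 × 6 = 72 cm/s
Δv = 7 cm/s, so v(25) = 2 + (7) = 9 cm/s.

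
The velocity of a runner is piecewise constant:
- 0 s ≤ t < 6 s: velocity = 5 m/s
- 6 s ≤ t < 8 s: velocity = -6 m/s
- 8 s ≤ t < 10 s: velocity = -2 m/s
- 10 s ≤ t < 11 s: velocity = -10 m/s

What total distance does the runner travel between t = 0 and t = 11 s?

Total distance travelled is ∫|v| dt — sum the magnitudes of each area piece.
0–6 s: |5| × 6 = 30 m
6–8 s: |-6| × 2 = 12 m
8–10 s: |-2| × 2 = 4 m
10–11 s: |-10| × 1 = 10 m
Total distance = 56 m

56 m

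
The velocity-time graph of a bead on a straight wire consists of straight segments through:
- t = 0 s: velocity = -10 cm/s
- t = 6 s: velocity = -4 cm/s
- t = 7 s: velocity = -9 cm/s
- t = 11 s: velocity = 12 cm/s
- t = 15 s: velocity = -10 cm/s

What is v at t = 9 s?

1.5 cm/s

On 7–11 s the graph is linear from -9 to 12 cm/s: v(9) = -9 + (12 − -9)·(9 − 7)/(11 − 7) = 1.5 cm/s.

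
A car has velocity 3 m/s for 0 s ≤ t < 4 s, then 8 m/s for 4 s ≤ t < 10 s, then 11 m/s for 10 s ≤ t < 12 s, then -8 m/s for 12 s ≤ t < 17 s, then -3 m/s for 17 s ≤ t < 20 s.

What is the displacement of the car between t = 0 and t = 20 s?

33 m

Displacement is the signed area under the v-t curve.
0–4 s: 3 × 4 = 12 m
4–10 s: 8 × 6 = 48 m
10–12 s: 11 × 2 = 22 m
12–17 s: -8 × 5 = -40 m
17–20 s: -3 × 3 = -9 m
Net displacement = 33 m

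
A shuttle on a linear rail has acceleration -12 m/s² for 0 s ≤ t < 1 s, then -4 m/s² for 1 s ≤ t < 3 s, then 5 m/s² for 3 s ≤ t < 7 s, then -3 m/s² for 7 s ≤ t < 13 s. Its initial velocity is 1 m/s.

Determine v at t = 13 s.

Δv equals the area under the a-t graph; then v = v₀ + Δv.
0–1 s: -12 × 1 = -12 m/s
1–3 s: -4 × 2 = -8 m/s
3–7 s: 5 × 4 = 20 m/s
7–13 s: -3 × 6 = -18 m/s
Δv = -18 m/s, so v(13) = 1 + (-18) = -17 m/s.

-17 m/s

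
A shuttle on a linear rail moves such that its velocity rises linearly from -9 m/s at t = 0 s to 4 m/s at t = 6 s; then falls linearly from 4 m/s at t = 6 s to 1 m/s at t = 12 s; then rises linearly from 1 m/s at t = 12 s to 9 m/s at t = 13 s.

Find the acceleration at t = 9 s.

-0.5 m/s²

Acceleration is the slope of the v-t graph on 6–12 s: (1 − 4)/(12 − 6) = -0.5 m/s².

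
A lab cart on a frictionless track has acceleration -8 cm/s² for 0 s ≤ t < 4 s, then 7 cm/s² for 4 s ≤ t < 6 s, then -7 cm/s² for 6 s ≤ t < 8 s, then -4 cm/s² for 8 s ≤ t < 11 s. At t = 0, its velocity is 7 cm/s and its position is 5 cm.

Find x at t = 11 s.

-196 cm

On each constant-a segment, Δv = aΔt and Δx = v₀Δt + ½aΔt²; chain segment to segment.
0–4 s: v starts 7 cm/s; Δx = 7·4 + ½·-8·4² = -36 cm; v ends -25 cm/s.
4–6 s: v starts -25 cm/s; Δx = -25·2 + ½·7·2² = -36 cm; v ends -11 cm/s.
6–8 s: v starts -11 cm/s; Δx = -11·2 + ½·-7·2² = -36 cm; v ends -25 cm/s.
8–11 s: v starts -25 cm/s; Δx = -25·3 + ½·-4·3² = -93 cm; v ends -37 cm/s.
x(11) = 5 + Σ Δx = -196 cm.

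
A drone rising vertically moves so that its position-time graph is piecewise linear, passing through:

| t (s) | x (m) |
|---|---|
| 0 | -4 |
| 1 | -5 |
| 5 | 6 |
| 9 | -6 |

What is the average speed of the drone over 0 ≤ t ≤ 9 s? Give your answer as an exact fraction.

8/3 m/s

Average speed = (total path length)/(elapsed time); on a piecewise-linear x-t graph the path length is Σ|Δx|.
0–1 s: |Δx| = |-5 − -4| = 1 m
1–5 s: |Δx| = |6 − -5| = 11 m
5–9 s: |Δx| = |-6 − 6| = 12 m
Total path = 24 m; average speed = 24/9 = 8/3 m/s.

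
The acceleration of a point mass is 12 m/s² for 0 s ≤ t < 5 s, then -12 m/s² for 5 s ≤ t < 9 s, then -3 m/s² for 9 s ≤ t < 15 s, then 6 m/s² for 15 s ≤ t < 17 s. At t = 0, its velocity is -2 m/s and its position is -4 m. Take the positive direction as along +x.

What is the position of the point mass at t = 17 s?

274 m

On each constant-a segment, Δv = aΔt and Δx = v₀Δt + ½aΔt²; chain segment to segment.
0–5 s: v starts -2 m/s; Δx = -2·5 + ½·12·5² = 140 m; v ends 58 m/s.
5–9 s: v starts 58 m/s; Δx = 58·4 + ½·-12·4² = 136 m; v ends 10 m/s.
9–15 s: v starts 10 m/s; Δx = 10·6 + ½·-3·6² = 6 m; v ends -8 m/s.
15–17 s: v starts -8 m/s; Δx = -8·2 + ½·6·2² = -4 m; v ends 4 m/s.
x(17) = -4 + Σ Δx = 274 m.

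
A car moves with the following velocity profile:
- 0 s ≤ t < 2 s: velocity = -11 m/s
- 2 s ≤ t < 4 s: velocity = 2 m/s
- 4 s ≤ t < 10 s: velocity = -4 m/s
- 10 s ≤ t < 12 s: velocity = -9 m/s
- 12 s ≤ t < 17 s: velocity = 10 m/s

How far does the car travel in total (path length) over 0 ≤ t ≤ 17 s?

Distance (not displacement) is the total path length: add the absolute areas under v-t.
0–2 s: |-11| × 2 = 22 m
2–4 s: |2| × 2 = 4 m
4–10 s: |-4| × 6 = 24 m
10–12 s: |-9| × 2 = 18 m
12–17 s: |10| × 5 = 50 m
Total distance = 118 m

118 m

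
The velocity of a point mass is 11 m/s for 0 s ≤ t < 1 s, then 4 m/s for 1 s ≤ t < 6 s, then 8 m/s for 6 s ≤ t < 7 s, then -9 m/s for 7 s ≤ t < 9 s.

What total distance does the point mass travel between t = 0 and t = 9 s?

57 m

Distance (not displacement) is the total path length: add the absolute areas under v-t.
0–1 s: |11| × 1 = 11 m
1–6 s: |4| × 5 = 20 m
6–7 s: |8| × 1 = 8 m
7–9 s: |-9| × 2 = 18 m
Total distance = 57 m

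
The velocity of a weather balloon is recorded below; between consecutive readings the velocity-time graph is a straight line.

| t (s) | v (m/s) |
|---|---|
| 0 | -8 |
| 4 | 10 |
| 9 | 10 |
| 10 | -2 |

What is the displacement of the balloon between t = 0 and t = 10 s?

Displacement is the signed area under the v-t curve.
0–4 s: ½(-8 + 10)(4) = 4 m
4–9 s: 10 × 5 = 50 m
9–10 s: ½(10 + -2)(1) = 4 m
Net displacement = 58 m

58 m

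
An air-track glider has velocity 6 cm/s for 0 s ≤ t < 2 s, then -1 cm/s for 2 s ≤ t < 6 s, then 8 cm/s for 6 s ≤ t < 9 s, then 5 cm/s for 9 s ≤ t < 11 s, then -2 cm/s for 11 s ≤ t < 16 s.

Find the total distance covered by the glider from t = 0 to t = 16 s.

Distance (not displacement) is the total path length: add the absolute areas under v-t.
0–2 s: |6| × 2 = 12 cm
2–6 s: |-1| × 4 = 4 cm
6–9 s: |8| × 3 = 24 cm
9–11 s: |5| × 2 = 10 cm
11–16 s: |-2| × 5 = 10 cm
Total distance = 60 cm

60 cm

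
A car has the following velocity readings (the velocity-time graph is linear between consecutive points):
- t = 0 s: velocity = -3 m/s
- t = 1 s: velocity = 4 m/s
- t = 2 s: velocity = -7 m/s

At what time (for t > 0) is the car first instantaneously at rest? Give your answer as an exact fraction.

t = 3/7 s

v changes sign on 0–1 s (from -3 to 4); the graph is linear there, so v = 0 at t = 0 + (3)·(1 − 0)/(4 − -3) = 3/7 s.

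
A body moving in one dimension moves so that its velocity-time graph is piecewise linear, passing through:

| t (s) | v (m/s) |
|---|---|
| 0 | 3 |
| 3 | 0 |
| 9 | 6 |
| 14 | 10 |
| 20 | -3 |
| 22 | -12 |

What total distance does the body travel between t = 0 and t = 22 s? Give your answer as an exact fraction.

Total distance travelled is ∫|v| dt — sum the magnitudes of each area piece.
0–3 s: |½(3 + 0)(3)| = 4.5 m
3–9 s: |½(0 + 6)(6)| = 18 m
9–14 s: |½(6 + 10)(5)| = 40 m
14–20 s: v = 0 at t = 242/13 s; triangle areas 300/13 + 27/13 = 327/13 m
20–22 s: |½(-3 + -12)(2)| = 15 m
Total distance = 2669/26 m

2669/26 m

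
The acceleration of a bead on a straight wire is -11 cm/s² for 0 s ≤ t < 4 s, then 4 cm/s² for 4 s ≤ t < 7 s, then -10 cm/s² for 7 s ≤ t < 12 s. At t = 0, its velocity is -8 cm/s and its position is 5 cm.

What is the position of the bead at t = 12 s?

On each constant-a segment, Δv = aΔt and Δx = v₀Δt + ½aΔt²; chain segment to segment.
0–4 s: v starts -8 cm/s; Δx = -8·4 + ½·-11·4² = -120 cm; v ends -52 cm/s.
4–7 s: v starts -52 cm/s; Δx = -52·3 + ½·4·3² = -138 cm; v ends -40 cm/s.
7–12 s: v starts -40 cm/s; Δx = -40·5 + ½·-10·5² = -325 cm; v ends -90 cm/s.
x(12) = 5 + Σ Δx = -578 cm.

-578 cm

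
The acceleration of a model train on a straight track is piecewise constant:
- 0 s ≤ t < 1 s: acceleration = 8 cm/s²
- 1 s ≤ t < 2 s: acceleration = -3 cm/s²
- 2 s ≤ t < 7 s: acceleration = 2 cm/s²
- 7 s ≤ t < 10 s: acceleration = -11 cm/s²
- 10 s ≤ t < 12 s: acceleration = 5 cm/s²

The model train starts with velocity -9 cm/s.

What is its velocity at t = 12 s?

-17 cm/s

Δv equals the area under the a-t graph; then v = v₀ + Δv.
0–1 s: 8 × 1 = 8 cm/s
1–2 s: -3 × 1 = -3 cm/s
2–7 s: 2 × 5 = 10 cm/s
7–10 s: -11 × 3 = -33 cm/s
10–12 s: 5 × 2 = 10 cm/s
Δv = -8 cm/s, so v(12) = -9 + (-8) = -17 cm/s.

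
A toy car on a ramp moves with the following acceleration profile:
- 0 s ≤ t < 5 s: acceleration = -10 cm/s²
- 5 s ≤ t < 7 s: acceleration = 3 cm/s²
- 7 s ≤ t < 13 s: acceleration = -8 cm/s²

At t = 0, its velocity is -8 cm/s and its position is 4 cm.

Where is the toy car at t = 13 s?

On each constant-a segment, Δv = aΔt and Δx = v₀Δt + ½aΔt²; chain segment to segment.
0–5 s: v starts -8 cm/s; Δx = -8·5 + ½·-10·5² = -165 cm; v ends -58 cm/s.
5–7 s: v starts -58 cm/s; Δx = -58·2 + ½·3·2² = -110 cm; v ends -52 cm/s.
7–13 s: v starts -52 cm/s; Δx = -52·6 + ½·-8·6² = -456 cm; v ends -100 cm/s.
x(13) = 4 + Σ Δx = -727 cm.

-727 cm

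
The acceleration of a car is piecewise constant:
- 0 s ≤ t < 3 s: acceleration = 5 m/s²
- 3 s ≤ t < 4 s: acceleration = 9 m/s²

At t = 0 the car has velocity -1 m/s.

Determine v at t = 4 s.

23 m/s

Δv equals the area under the a-t graph; then v = v₀ + Δv.
0–3 s: 5 × 3 = 15 m/s
3–4 s: 9 × 1 = 9 m/s
Δv = 24 m/s, so v(4) = -1 + (24) = 23 m/s.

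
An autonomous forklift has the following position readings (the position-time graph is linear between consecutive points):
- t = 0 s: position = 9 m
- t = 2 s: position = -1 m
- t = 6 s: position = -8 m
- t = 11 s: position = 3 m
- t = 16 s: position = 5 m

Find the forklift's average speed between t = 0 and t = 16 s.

1.875 m/s

Average speed = (total path length)/(elapsed time); on a piecewise-linear x-t graph the path length is Σ|Δx|.
0–2 s: |Δx| = |-1 − 9| = 10 m
2–6 s: |Δx| = |-8 − -1| = 7 m
6–11 s: |Δx| = |3 − -8| = 11 m
11–16 s: |Δx| = |5 − 3| = 2 m
Total path = 30 m; average speed = 30/16 = 1.875 m/s.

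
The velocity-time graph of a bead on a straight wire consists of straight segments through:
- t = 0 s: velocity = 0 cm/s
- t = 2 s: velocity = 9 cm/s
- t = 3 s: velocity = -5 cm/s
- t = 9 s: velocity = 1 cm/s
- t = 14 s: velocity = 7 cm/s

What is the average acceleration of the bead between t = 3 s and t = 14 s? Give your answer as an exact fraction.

Average acceleration = Δv/Δt = (7 − -5)/(14 − 3) = 12/11 cm/s².

12/11 cm/s²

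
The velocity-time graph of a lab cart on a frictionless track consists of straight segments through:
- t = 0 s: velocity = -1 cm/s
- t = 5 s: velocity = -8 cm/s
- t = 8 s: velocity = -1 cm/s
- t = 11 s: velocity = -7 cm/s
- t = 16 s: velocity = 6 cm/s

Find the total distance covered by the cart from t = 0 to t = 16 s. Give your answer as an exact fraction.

1673/26 cm

Total distance travelled is ∫|v| dt — sum the magnitudes of each area piece.
0–5 s: |½(-1 + -8)(5)| = 22.5 cm
5–8 s: |½(-8 + -1)(3)| = 13.5 cm
8–11 s: |½(-1 + -7)(3)| = 12 cm
11–16 s: v = 0 at t = 178/13 s; triangle areas 245/26 + 90/13 = 425/26 cm
Total distance = 1673/26 cm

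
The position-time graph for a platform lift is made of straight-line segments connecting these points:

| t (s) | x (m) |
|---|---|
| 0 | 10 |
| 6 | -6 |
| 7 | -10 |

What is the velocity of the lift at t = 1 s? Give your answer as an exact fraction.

Velocity is the slope of the x-t graph on 0–6 s: (-6 − 10)/(6 − 0) = -8/3 m/s.

-8/3 m/s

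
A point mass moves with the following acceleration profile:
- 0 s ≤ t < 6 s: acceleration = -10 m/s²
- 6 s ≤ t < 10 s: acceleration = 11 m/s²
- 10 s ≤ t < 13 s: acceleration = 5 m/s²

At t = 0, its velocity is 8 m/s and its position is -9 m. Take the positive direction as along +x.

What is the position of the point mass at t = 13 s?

-262.5 m

On each constant-a segment, Δv = aΔt and Δx = v₀Δt + ½aΔt²; chain segment to segment.
0–6 s: v starts 8 m/s; Δx = 8·6 + ½·-10·6² = -132 m; v ends -52 m/s.
6–10 s: v starts -52 m/s; Δx = -52·4 + ½·11·4² = -120 m; v ends -8 m/s.
10–13 s: v starts -8 m/s; Δx = -8·3 + ½·5·3² = -1.5 m; v ends 7 m/s.
x(13) = -9 + Σ Δx = -262.5 m.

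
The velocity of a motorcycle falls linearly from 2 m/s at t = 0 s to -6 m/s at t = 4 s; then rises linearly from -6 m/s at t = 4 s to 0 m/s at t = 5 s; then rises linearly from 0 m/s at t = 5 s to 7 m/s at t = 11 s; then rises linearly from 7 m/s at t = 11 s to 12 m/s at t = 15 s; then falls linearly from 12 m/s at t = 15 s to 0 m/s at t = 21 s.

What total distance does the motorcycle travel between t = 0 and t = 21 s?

108 m

Total distance travelled is ∫|v| dt — sum the magnitudes of each area piece.
0–4 s: v = 0 at t = 1 s; triangle areas 1 + 9 = 10 m
4–5 s: |½(-6 + 0)(1)| = 3 m
5–11 s: |½(0 + 7)(6)| = 21 m
11–15 s: |½(7 + 12)(4)| = 38 m
15–21 s: |½(12 + 0)(6)| = 36 m
Total distance = 108 m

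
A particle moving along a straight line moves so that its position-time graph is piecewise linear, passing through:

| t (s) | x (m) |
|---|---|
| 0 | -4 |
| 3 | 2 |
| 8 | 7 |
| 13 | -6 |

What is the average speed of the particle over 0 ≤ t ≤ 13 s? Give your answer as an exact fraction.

24/13 m/s

Average speed = (total path length)/(elapsed time); on a piecewise-linear x-t graph the path length is Σ|Δx|.
0–3 s: |Δx| = |2 − -4| = 6 m
3–8 s: |Δx| = |7 − 2| = 5 m
8–13 s: |Δx| = |-6 − 7| = 13 m
Total path = 24 m; average speed = 24/13 = 24/13 m/s.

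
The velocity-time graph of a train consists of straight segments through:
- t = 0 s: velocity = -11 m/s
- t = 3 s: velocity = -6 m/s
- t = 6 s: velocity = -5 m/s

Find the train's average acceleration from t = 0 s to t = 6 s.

1 m/s²

Average acceleration = Δv/Δt = (-5 − -11)/(6 − 0) = 1 m/s².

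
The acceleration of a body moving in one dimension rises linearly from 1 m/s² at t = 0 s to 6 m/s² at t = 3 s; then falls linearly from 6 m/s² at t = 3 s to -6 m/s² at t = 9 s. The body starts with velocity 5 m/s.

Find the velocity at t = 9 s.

Δv equals the area under the a-t graph; then v = v₀ + Δv.
0–3 s: ½(1 + 6)(3) = 10.5 m/s
3–9 s: ½(6 + -6)(6) = 0 m/s
Δv = 10.5 m/s, so v(9) = 5 + (10.5) = 15.5 m/s.

15.5 m/s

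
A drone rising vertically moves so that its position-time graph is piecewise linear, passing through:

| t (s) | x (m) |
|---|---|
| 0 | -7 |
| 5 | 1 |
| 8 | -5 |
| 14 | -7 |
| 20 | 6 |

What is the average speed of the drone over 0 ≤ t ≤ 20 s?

Average speed = (total path length)/(elapsed time); on a piecewise-linear x-t graph the path length is Σ|Δx|.
0–5 s: |Δx| = |1 − -7| = 8 m
5–8 s: |Δx| = |-5 − 1| = 6 m
8–14 s: |Δx| = |-7 − -5| = 2 m
14–20 s: |Δx| = |6 − -7| = 13 m
Total path = 29 m; average speed = 29/20 = 1.45 m/s.

1.45 m/s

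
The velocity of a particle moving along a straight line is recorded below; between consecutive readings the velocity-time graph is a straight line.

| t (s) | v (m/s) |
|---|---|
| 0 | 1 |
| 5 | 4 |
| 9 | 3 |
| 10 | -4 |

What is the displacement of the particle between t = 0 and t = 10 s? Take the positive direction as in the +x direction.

26 m

Displacement is the signed area under the v-t curve.
0–5 s: ½(1 + 4)(5) = 12.5 m
5–9 s: ½(4 + 3)(4) = 14 m
9–10 s: ½(3 + -4)(1) = -0.5 m
Net displacement = 26 m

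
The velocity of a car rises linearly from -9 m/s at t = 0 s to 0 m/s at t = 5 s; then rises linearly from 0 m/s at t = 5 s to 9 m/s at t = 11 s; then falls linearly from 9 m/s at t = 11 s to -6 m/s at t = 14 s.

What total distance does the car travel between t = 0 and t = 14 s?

Total distance travelled is ∫|v| dt — sum the magnitudes of each area piece.
0–5 s: |½(-9 + 0)(5)| = 22.5 m
5–11 s: |½(0 + 9)(6)| = 27 m
11–14 s: v = 0 at t = 12.8 s; triangle areas 8.1 + 3.6 = 11.7 m
Total distance = 61.2 m

61.2 m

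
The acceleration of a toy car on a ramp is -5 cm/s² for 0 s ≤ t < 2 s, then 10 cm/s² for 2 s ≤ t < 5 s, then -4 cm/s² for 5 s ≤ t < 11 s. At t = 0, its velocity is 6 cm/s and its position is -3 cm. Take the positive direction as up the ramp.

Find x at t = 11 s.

On each constant-a segment, Δv = aΔt and Δx = v₀Δt + ½aΔt²; chain segment to segment.
0–2 s: v starts 6 cm/s; Δx = 6·2 + ½·-5·2² = 2 cm; v ends -4 cm/s.
2–5 s: v starts -4 cm/s; Δx = -4·3 + ½·10·3² = 33 cm; v ends 26 cm/s.
5–11 s: v starts 26 cm/s; Δx = 26·6 + ½·-4·6² = 84 cm; v ends 2 cm/s.
x(11) = -3 + Σ Δx = 116 cm.

116 cm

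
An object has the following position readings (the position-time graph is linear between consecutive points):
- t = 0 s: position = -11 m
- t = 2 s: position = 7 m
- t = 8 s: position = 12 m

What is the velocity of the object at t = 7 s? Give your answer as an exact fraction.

5/6 m/s

Velocity is the slope of the x-t graph on 2–8 s: (12 − 7)/(8 − 2) = 5/6 m/s.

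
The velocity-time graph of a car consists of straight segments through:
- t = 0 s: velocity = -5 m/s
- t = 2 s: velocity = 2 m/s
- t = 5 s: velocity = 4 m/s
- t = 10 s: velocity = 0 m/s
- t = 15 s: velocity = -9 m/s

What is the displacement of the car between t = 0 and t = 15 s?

-6.5 m

Displacement is the signed area under the v-t curve.
0–2 s: ½(-5 + 2)(2) = -3 m
2–5 s: ½(2 + 4)(3) = 9 m
5–10 s: ½(4 + 0)(5) = 10 m
10–15 s: ½(0 + -9)(5) = -22.5 m
Net displacement = -6.5 m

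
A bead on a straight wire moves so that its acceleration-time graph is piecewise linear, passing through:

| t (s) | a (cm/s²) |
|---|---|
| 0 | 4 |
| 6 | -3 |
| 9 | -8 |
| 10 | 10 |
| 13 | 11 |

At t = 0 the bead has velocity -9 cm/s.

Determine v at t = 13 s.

10 cm/s

Δv equals the area under the a-t graph; then v = v₀ + Δv.
0–6 s: ½(4 + -3)(6) = 3 cm/s
6–9 s: ½(-3 + -8)(3) = -16.5 cm/s
9–10 s: ½(-8 + 10)(1) = 1 cm/s
10–13 s: ½(10 + 11)(3) = 31.5 cm/s
Δv = 19 cm/s, so v(13) = -9 + (19) = 10 cm/s.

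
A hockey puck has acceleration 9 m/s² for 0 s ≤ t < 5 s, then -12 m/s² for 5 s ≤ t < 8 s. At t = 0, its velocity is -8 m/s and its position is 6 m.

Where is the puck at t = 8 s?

On each constant-a segment, Δv = aΔt and Δx = v₀Δt + ½aΔt²; chain segment to segment.
0–5 s: v starts -8 m/s; Δx = -8·5 + ½·9·5² = 72.5 m; v ends 37 m/s.
5–8 s: v starts 37 m/s; Δx = 37·3 + ½·-12·3² = 57 m; v ends 1 m/s.
x(8) = 6 + Σ Δx = 135.5 m.

135.5 m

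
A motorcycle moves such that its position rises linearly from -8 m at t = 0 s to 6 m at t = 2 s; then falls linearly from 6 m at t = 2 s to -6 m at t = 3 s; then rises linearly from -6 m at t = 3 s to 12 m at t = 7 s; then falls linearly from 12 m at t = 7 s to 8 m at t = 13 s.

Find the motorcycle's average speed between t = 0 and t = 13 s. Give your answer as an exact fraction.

Average speed = (total path length)/(elapsed time); on a piecewise-linear x-t graph the path length is Σ|Δx|.
0–2 s: |Δx| = |6 − -8| = 14 m
2–3 s: |Δx| = |-6 − 6| = 12 m
3–7 s: |Δx| = |12 − -6| = 18 m
7–13 s: |Δx| = |8 − 12| = 4 m
Total path = 48 m; average speed = 48/13 = 48/13 m/s.

48/13 m/s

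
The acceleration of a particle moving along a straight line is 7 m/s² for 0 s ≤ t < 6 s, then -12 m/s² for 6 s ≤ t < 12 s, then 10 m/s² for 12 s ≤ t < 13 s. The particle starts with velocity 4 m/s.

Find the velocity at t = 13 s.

Δv equals the area under the a-t graph; then v = v₀ + Δv.
0–6 s: 7 × 6 = 42 m/s
6–12 s: -12 × 6 = -72 m/s
12–13 s: 10 × 1 = 10 m/s
Δv = -20 m/s, so v(13) = 4 + (-20) = -16 m/s.

-16 m/s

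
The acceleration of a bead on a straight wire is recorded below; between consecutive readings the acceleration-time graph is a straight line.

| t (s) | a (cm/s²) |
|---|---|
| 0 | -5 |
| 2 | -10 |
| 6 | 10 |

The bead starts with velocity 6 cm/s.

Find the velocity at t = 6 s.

-9 cm/s

Δv equals the area under the a-t graph; then v = v₀ + Δv.
0–2 s: ½(-5 + -10)(2) = -15 cm/s
2–6 s: ½(-10 + 10)(4) = 0 cm/s
Δv = -15 cm/s, so v(6) = 6 + (-15) = -9 cm/s.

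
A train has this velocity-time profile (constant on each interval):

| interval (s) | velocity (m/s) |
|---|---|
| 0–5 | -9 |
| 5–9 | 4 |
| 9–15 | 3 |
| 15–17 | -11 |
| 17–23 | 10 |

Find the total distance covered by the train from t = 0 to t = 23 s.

Total distance travelled is ∫|v| dt — sum the magnitudes of each area piece.
0–5 s: |-9| × 5 = 45 m
5–9 s: |4| × 4 = 16 m
9–15 s: |3| × 6 = 18 m
15–17 s: |-11| × 2 = 22 m
17–23 s: |10| × 6 = 60 m
Total distance = 161 m

161 m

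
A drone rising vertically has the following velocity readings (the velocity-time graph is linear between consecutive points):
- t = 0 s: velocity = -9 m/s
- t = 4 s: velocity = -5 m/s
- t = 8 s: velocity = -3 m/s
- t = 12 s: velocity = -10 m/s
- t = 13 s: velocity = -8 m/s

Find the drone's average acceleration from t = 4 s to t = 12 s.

Average acceleration = Δv/Δt = (-10 − -5)/(12 − 4) = -0.625 m/s².

-0.625 m/s²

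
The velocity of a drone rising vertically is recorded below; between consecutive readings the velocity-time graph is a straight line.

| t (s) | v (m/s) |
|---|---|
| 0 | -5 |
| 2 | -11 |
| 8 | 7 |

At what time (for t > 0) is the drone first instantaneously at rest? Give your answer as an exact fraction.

t = 17/3 s

v changes sign on 2–8 s (from -11 to 7); the graph is linear there, so v = 0 at t = 2 + (11)·(8 − 2)/(7 − -11) = 17/3 s.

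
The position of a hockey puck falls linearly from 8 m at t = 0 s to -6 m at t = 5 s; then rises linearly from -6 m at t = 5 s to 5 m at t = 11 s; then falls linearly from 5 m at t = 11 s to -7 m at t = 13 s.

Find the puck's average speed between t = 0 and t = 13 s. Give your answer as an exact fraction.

Average speed = (total path length)/(elapsed time); on a piecewise-linear x-t graph the path length is Σ|Δx|.
0–5 s: |Δx| = |-6 − 8| = 14 m
5–11 s: |Δx| = |5 − -6| = 11 m
11–13 s: |Δx| = |-7 − 5| = 12 m
Total path = 37 m; average speed = 37/13 = 37/13 m/s.

37/13 m/s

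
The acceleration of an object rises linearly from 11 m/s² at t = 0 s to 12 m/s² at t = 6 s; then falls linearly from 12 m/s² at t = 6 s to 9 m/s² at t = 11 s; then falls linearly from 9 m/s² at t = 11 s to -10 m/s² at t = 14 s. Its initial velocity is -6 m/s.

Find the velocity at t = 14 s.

Δv equals the area under the a-t graph; then v = v₀ + Δv.
0–6 s: ½(11 + 12)(6) = 69 m/s
6–11 s: ½(12 + 9)(5) = 52.5 m/s
11–14 s: ½(9 + -10)(3) = -1.5 m/s
Δv = 120 m/s, so v(14) = -6 + (120) = 114 m/s.

114 m/s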